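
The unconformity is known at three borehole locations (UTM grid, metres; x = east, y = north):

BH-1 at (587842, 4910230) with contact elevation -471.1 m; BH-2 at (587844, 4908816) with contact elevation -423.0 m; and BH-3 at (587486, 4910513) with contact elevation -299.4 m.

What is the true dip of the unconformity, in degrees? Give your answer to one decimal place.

Let the plane be z = a·x + b·y + c.
BH-2−BH-1: 2a − 1414b = 48.1;  BH-3−BH-1: −356a + 283b = 171.7.
Solving gives a = −0.50992, b = −0.03474.
Gradient magnitude |∇z| = √(a² + b²) = √(0.26002 + 0.00121) = 0.51110.
True dip = arctan(0.51110) = 27.1°, dipping toward E (azimuth ≈ 086°).

27.1°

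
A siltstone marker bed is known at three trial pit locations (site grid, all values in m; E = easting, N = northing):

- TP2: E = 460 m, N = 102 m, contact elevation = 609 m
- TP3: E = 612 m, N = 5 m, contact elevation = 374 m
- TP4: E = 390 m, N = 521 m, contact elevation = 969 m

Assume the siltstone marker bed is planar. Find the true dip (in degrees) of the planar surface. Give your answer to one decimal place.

Two edge vectors: TP2→TP3 = (152, -97, -235), TP2→TP4 = (-70, 419, 360).
Normal n = (TP2→TP3) × (TP2→TP4) = (63545, -38270, 56898).
So ∂z/∂E = −n_x/n_z = −1.11682 and ∂z/∂N = −n_y/n_z = 0.67261.
Gradient magnitude |∇z| = √(a² + b²) = √(1.24729 + 0.45240) = 1.30372.
True dip = arctan(1.30372) = 52.5°, dipping toward ESE (azimuth ≈ 121°).

52.5°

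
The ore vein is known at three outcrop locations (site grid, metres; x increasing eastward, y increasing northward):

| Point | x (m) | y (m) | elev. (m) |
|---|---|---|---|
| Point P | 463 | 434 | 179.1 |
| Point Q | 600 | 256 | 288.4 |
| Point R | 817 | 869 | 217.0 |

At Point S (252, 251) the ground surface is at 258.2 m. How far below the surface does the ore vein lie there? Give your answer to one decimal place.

122.5 m

Two edge vectors: Point P→Point Q = (137, -178, 109.3), Point P→Point R = (354, 435, 37.9).
Normal n = (Point P→Point Q) × (Point P→Point R) = (-54291.7, 33499.9, 122607).
So ∂z/∂x = −n_x/n_z = 0.44281 and ∂z/∂y = −n_y/n_z = −0.27323.
Intercept c from Point P: 179.1 − 205.02 + 118.58 = 92.66.
At (252, 251): z_contact = 111.59 − 68.58 + 92.66 = 135.67 m.
Depth below ground = 258.2 − 135.67 = 122.5 m.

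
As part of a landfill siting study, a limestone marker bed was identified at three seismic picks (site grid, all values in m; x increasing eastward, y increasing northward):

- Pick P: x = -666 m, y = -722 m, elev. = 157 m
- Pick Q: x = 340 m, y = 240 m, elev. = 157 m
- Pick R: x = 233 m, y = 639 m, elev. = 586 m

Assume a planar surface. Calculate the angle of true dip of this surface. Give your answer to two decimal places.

Let the plane be z = a·x + b·y + c.
Pick Q−Pick P: 1006a + 962b = 0;  Pick R−Pick P: 899a + 1361b = 429.
Solving gives a = −0.81831, b = 0.85574.
Gradient magnitude |∇z| = √(a² + b²) = √(0.66964 + 0.73229) = 1.18403.
True dip = arctan(1.18403) = 49.82°, dipping toward SE (azimuth ≈ 136°).

49.82°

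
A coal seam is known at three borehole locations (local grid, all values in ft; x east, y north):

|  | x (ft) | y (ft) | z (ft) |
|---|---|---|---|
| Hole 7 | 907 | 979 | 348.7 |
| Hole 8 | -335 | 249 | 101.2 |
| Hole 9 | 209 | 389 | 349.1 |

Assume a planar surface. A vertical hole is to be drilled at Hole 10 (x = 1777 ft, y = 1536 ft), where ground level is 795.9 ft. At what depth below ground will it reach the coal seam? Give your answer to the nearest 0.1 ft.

Two edge vectors: Hole 7→Hole 8 = (-1242, -730, -247.5), Hole 7→Hole 9 = (-698, -590, 0.4).
Normal n = (Hole 7→Hole 8) × (Hole 7→Hole 9) = (-146317, 173251.8, 223240).
So ∂z/∂x = −n_x/n_z = 0.655425 and ∂z/∂y = −n_y/n_z = −0.776079.
Intercept c from Hole 7: 348.7 − 594.47 + 759.78 = 514.01.
At (1777, 1536): z_contact = 1164.69 − 1192.06 + 514.01 = 486.64 ft.
Depth below ground = 795.9 − 486.64 = 309.3 ft.

309.3 ft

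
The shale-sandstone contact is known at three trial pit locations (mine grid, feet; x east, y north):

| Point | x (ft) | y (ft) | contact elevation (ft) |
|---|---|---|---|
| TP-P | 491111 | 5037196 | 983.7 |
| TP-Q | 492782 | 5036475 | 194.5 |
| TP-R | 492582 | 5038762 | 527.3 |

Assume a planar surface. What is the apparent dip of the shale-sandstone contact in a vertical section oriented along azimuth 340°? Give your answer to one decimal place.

Let the plane be z = a·x + b·y + c.
TP-Q−TP-P: 1671a − 721b = −789.2;  TP-R−TP-P: 1471a + 1566b = −456.4.
Solving gives a = −0.42556, b = 0.10830.
Unit vector along 340° is (sin 340°, cos 340°) = (-0.3420, 0.9397).
Slope in that direction = a·(-0.3420) + b·(0.9397) = 0.24732.
Apparent dip = arctan|0.24732| = 13.9° (true dip is 23.7°, so apparent ≤ true as expected).

13.9°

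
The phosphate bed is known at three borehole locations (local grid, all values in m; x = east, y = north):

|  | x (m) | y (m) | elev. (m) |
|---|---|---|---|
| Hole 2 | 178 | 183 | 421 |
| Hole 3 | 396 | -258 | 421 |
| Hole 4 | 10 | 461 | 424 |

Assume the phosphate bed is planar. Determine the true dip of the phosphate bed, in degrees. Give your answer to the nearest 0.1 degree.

6.2°

Let the plane be z = a·x + b·y + c.
Hole 3−Hole 2: 218a − 441b = 0;  Hole 4−Hole 2: −168a + 278b = 3.
Solving gives a = −0.09812, b = −0.04850.
Gradient magnitude |∇z| = √(a² + b²) = √(0.00963 + 0.00235) = 0.10945.
True dip = arctan(0.10945) = 6.2°, dipping toward ENE (azimuth ≈ 064°).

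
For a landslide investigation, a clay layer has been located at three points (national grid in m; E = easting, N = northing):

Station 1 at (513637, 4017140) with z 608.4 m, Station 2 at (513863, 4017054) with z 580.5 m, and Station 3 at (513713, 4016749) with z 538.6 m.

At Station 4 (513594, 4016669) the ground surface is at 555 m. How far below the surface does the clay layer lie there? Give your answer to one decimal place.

22.6 m

Let the plane be z = a·E + b·N + c.
Station 2−Station 1: 226a − 86b = −27.9;  Station 3−Station 1: 76a − 391b = −69.8.
Solving gives a = −0.059954784, b = 0.166863009.
Then c = 608.4 − a·513637 − b·4017140 = −638908.67.
At (513594, 4016669): z_contact = −30792.42 + 670233.47 − 638908.67 = 532.39 m.
Depth below ground = 555 − 532.39 = 22.6 m.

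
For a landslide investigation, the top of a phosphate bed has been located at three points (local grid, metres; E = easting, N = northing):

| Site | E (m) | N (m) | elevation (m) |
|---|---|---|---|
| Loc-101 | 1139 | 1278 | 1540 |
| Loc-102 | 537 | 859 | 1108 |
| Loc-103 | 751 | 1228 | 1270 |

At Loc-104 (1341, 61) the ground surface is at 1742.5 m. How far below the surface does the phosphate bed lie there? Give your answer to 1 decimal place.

109.6 m

Let the plane be z = a·E + b·N + c.
Loc-102−Loc-101: −602a − 419b = −432;  Loc-103−Loc-101: −388a − 50b = −270.
Solving gives a = 0.690938, b = 0.038318.
Then c = 1540 − a·1139 − b·1278 = 704.05.
At (1341, 61): z_contact = 926.55 + 2.34 + 704.05 = 1632.94 m.
Depth below ground = 1742.5 − 1632.94 = 109.6 m.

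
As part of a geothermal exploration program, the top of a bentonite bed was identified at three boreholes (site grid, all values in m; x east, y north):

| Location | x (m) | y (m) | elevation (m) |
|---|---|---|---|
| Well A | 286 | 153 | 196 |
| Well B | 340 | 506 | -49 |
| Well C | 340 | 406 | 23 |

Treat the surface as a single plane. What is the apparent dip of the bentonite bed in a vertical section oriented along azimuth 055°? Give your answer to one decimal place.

15.3°

Two edge vectors: Well A→Well B = (54, 353, -245), Well A→Well C = (54, 253, -173).
Normal n = (Well A→Well B) × (Well A→Well C) = (916, -3888, -5400).
So ∂z/∂x = −n_x/n_z = 0.16963 and ∂z/∂y = −n_y/n_z = −0.72000.
Unit vector along 055° is (sin 55°, cos 55°) = (0.8192, 0.5736).
Slope in that direction = a·(0.8192) + b·(0.5736) = −0.27402.
Apparent dip = arctan|0.27402| = 15.3° (true dip is 36.5°, so apparent ≤ true as expected).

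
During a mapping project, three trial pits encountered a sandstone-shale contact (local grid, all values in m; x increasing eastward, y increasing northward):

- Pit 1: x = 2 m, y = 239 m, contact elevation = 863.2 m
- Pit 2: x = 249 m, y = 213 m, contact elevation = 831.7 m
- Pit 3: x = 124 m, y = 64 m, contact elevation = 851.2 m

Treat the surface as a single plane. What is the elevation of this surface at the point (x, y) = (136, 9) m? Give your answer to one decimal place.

Two edge vectors: Pit 1→Pit 2 = (247, -26, -31.5), Pit 1→Pit 3 = (122, -175, -12).
Normal n = (Pit 1→Pit 2) × (Pit 1→Pit 3) = (-5200.5, -879, -40053).
So ∂z/∂x = −n_x/n_z = −0.12984 and ∂z/∂y = −n_y/n_z = −0.02195.
Intercept c from Pit 1: 863.2 + 0.26 + 5.25 = 868.70.
At (136, 9): z = −17.7 − 0.2 + 868.70 = 850.8 m.

850.8 m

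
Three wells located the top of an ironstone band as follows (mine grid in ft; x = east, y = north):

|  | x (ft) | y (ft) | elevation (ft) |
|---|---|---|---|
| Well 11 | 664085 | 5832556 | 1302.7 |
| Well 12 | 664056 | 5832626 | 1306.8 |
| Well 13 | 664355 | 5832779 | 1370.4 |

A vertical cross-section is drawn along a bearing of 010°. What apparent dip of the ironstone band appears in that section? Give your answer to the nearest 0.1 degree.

8.3°

Let the plane be z = a·x + b·y + c.
Well 12−Well 11: −29a + 70b = 4.1;  Well 13−Well 11: 270a + 223b = 67.7.
Solving gives a = 0.15077, b = 0.12104.
Unit vector along 010° is (sin 10°, cos 10°) = (0.1736, 0.9848).
Slope in that direction = a·(0.1736) + b·(0.9848) = 0.14538.
Apparent dip = arctan|0.14538| = 8.3° (true dip is 10.9°, so apparent ≤ true as expected).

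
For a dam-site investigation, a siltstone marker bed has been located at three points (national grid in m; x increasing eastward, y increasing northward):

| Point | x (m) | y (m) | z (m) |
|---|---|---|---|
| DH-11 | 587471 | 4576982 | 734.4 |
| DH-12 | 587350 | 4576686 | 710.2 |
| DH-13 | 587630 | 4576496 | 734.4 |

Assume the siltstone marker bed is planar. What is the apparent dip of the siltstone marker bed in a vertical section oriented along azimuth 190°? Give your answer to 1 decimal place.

3.2°

Let the plane be z = a·x + b·y + c.
DH-12−DH-11: −121a − 296b = −24.2;  DH-13−DH-11: 159a − 486b = 0.
Solving gives a = 0.11109, b = 0.03634.
Unit vector along 190° is (sin 190°, cos 190°) = (-0.1736, -0.9848).
Slope in that direction = a·(-0.1736) + b·(-0.9848) = −0.05508.
Apparent dip = arctan|0.05508| = 3.2° (true dip is 6.7°, so apparent ≤ true as expected).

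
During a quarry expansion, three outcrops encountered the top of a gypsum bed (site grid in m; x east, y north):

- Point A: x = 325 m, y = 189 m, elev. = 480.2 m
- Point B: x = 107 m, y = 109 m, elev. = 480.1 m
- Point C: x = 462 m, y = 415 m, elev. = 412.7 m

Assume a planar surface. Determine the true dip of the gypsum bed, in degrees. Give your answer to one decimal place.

22.3°

Let the plane be z = a·x + b·y + c.
Point B−Point A: −218a − 80b = −0.1;  Point C−Point A: 137a + 226b = −67.5.
Solving gives a = 0.14155, b = −0.38448.
Gradient magnitude |∇z| = √(a² + b²) = √(0.02004 + 0.14783) = 0.40971.
True dip = arctan(0.40971) = 22.3°, dipping toward NNW (azimuth ≈ 340°).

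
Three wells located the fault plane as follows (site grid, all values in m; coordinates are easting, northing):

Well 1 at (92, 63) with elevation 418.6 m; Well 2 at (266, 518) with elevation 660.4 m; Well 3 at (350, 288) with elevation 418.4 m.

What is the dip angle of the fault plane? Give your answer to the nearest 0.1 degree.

46.6°

Let the plane be z = a·easting + b·northing + c.
Well 2−Well 1: 174a + 455b = 241.8;  Well 3−Well 1: 258a + 225b = −0.2.
Solving gives a = −0.69652, b = 0.79779.
Gradient magnitude |∇z| = √(a² + b²) = √(0.48515 + 0.63647) = 1.05906.
True dip = arctan(1.05906) = 46.6°, dipping toward SE (azimuth ≈ 139°).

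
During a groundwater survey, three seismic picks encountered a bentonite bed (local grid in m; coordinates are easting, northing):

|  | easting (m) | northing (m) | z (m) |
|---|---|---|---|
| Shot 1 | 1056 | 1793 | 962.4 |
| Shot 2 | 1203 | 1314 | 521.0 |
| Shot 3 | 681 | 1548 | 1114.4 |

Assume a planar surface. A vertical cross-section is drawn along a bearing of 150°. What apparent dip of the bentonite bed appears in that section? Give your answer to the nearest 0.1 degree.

Let the plane be z = a·easting + b·northing + c.
Shot 2−Shot 1: 147a − 479b = −441.4;  Shot 3−Shot 1: −375a − 245b = 152.
Solving gives a = −0.83913, b = 0.66398.
Unit vector along 150° is (sin 150°, cos 150°) = (0.5000, -0.8660).
Slope in that direction = a·(0.5000) + b·(-0.8660) = −0.99459.
Apparent dip = arctan|0.99459| = 44.8° (true dip is 46.9°, so apparent ≤ true as expected).

44.8°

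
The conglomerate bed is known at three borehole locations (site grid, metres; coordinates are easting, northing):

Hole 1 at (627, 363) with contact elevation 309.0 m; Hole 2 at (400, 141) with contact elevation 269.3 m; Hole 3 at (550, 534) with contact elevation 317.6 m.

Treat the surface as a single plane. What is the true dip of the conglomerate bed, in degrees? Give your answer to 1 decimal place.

Let the plane be z = a·easting + b·northing + c.
Hole 2−Hole 1: −227a − 222b = −39.7;  Hole 3−Hole 1: −77a + 171b = 8.6.
Solving gives a = 0.08727, b = 0.08959.
Gradient magnitude |∇z| = √(a² + b²) = √(0.00762 + 0.00803) = 0.12507.
True dip = arctan(0.12507) = 7.1°, dipping toward SW (azimuth ≈ 224°).

7.1°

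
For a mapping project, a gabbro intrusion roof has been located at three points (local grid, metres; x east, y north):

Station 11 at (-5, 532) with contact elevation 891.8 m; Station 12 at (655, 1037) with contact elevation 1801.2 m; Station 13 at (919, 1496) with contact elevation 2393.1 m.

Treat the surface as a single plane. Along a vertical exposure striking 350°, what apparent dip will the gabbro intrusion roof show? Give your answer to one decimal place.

37.0°

Let the plane be z = a·x + b·y + c.
Station 12−Station 11: 660a + 505b = 909.4;  Station 13−Station 11: 924a + 964b = 1501.3.
Solving gives a = 0.69865, b = 0.88770.
Unit vector along 350° is (sin 350°, cos 350°) = (-0.1736, 0.9848).
Slope in that direction = a·(-0.1736) + b·(0.9848) = 0.75290.
Apparent dip = arctan|0.75290| = 37.0° (true dip is 48.5°, so apparent ≤ true as expected).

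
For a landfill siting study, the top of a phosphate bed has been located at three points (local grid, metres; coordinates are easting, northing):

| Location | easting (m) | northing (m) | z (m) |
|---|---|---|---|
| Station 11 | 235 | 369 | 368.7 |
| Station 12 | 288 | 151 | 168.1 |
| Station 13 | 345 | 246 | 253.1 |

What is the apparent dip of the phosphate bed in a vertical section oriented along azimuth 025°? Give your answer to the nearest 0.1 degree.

39.2°

Two edge vectors: Station 11→Station 12 = (53, -218, -200.6), Station 11→Station 13 = (110, -123, -115.6).
Normal n = (Station 11→Station 12) × (Station 11→Station 13) = (527, -15939.2, 17461).
So ∂z/∂easting = −n_x/n_z = −0.03018 and ∂z/∂northing = −n_y/n_z = 0.91285.
Unit vector along 025° is (sin 25°, cos 25°) = (0.4226, 0.9063).
Slope in that direction = a·(0.4226) + b·(0.9063) = 0.81456.
Apparent dip = arctan|0.81456| = 39.2° (true dip is 42.4°, so apparent ≤ true as expected).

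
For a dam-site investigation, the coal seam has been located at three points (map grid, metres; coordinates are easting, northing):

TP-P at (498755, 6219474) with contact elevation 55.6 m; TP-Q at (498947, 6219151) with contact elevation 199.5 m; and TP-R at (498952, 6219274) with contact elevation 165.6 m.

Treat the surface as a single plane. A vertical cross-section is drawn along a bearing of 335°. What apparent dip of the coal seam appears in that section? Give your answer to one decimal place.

Two edge vectors: TP-P→TP-Q = (192, -323, 143.9), TP-P→TP-R = (197, -200, 110).
Normal n = (TP-P→TP-Q) × (TP-P→TP-R) = (-6750, 7228.3, 25231).
So ∂z/∂easting = −n_x/n_z = 0.26753 and ∂z/∂northing = −n_y/n_z = −0.28648.
Unit vector along 335° is (sin 335°, cos 335°) = (-0.4226, 0.9063).
Slope in that direction = a·(-0.4226) + b·(0.9063) = −0.37271.
Apparent dip = arctan|0.37271| = 20.4° (true dip is 21.4°, so apparent ≤ true as expected).

20.4°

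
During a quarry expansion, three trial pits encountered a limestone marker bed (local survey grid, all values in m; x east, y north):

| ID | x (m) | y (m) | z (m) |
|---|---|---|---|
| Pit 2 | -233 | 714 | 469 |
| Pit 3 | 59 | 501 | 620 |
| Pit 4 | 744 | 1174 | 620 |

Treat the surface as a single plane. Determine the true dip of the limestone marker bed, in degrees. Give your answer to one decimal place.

23.0°

Let the plane be z = a·x + b·y + c.
Pit 3−Pit 2: 292a − 213b = 151;  Pit 4−Pit 2: 977a + 460b = 151.
Solving gives a = 0.29678, b = −0.30207.
Gradient magnitude |∇z| = √(a² + b²) = √(0.08808 + 0.09125) = 0.42347.
True dip = arctan(0.42347) = 23.0°, dipping toward NW (azimuth ≈ 316°).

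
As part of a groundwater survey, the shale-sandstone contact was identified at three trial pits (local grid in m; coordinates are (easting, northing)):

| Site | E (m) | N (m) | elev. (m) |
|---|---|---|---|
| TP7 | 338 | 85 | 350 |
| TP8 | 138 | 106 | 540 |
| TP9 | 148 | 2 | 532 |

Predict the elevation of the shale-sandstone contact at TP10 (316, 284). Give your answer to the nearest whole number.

368 m

Two edge vectors: TP7→TP8 = (-200, 21, 190), TP7→TP9 = (-190, -83, 182).
Normal n = (TP7→TP8) × (TP7→TP9) = (19592, 300, 20590).
So ∂z/∂E = −n_x/n_z = −0.95153 and ∂z/∂N = −n_y/n_z = −0.01457.
Intercept c from TP7: 350 + 321.62 + 1.24 = 672.86.
At (316, 284): z = −300.7 − 4.1 + 672.86 = 368.0 m.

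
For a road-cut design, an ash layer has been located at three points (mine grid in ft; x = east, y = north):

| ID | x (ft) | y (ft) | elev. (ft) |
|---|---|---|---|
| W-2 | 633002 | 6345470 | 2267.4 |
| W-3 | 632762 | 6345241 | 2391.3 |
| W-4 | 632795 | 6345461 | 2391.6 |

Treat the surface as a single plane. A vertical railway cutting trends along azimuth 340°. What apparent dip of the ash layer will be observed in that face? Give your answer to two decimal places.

16.33°

Two edge vectors: W-2→W-3 = (-240, -229, 123.9), W-2→W-4 = (-207, -9, 124.2).
Normal n = (W-2→W-3) × (W-2→W-4) = (-27326.7, 4160.7, -45243).
So ∂z/∂x = −n_x/n_z = −0.60400 and ∂z/∂y = −n_y/n_z = 0.09196.
Unit vector along 340° is (sin 340°, cos 340°) = (-0.3420, 0.9397).
Slope in that direction = a·(-0.3420) + b·(0.9397) = 0.29300.
Apparent dip = arctan|0.29300| = 16.33° (true dip is 31.4°, so apparent ≤ true as expected).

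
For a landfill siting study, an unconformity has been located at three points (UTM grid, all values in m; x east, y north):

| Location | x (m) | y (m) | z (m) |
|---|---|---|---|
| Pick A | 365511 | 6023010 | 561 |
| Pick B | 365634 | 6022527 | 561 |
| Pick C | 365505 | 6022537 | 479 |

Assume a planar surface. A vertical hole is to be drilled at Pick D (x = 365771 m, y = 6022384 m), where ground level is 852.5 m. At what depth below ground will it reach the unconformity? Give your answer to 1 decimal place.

226.3 m

Two edge vectors: Pick A→Pick B = (123, -483, 0), Pick A→Pick C = (-6, -473, -82).
Normal n = (Pick A→Pick B) × (Pick A→Pick C) = (39606, 10086, -61077).
So ∂z/∂x = −n_x/n_z = 0.648460140 and ∂z/∂y = −n_y/n_z = 0.165135812.
Intercept c from Pick A: 561 − 237019.31 − 994614.65 = −1231072.96.
At (365771, 6022384): z_contact = 237187.91 + 994511.27 − 1231072.96 = 626.22 m.
Depth below ground = 852.5 − 626.22 = 226.3 m.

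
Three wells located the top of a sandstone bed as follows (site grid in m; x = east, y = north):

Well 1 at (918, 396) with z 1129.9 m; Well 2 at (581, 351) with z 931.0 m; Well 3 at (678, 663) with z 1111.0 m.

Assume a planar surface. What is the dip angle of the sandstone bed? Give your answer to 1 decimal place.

Let the plane be z = a·x + b·y + c.
Well 2−Well 1: −337a − 45b = −198.9;  Well 3−Well 1: −240a + 267b = −18.9.
Solving gives a = 0.53540, b = 0.41047.
Gradient magnitude |∇z| = √(a² + b²) = √(0.28665 + 0.16849) = 0.67464.
True dip = arctan(0.67464) = 34.0°, dipping toward SW (azimuth ≈ 233°).

34.0°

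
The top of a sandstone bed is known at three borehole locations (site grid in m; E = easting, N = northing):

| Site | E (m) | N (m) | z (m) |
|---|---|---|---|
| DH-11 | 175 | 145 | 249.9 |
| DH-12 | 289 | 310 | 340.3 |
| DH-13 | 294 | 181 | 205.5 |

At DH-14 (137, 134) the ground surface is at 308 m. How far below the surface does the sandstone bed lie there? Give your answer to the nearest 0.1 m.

Let the plane be z = a·E + b·N + c.
DH-12−DH-11: 114a + 165b = 90.4;  DH-13−DH-11: 119a + 36b = −44.4.
Solving gives a = −0.68124, b = 1.01856.
Then c = 249.9 − a·175 − b·145 = 221.43.
At (137, 134): z_contact = −93.33 + 136.49 + 221.43 = 264.58 m.
Depth below ground = 308 − 264.58 = 43.4 m.

43.4 m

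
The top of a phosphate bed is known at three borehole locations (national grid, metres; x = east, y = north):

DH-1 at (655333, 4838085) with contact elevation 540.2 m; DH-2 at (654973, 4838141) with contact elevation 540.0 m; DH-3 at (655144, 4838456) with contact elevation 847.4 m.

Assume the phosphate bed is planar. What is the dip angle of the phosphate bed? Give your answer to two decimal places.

42.32°

Two edge vectors: DH-1→DH-2 = (-360, 56, -0.2), DH-1→DH-3 = (-189, 371, 307.2).
Normal n = (DH-1→DH-2) × (DH-1→DH-3) = (17277.4, 110629.8, -122976).
So ∂z/∂x = −n_x/n_z = 0.14049 and ∂z/∂y = −n_y/n_z = 0.89960.
Gradient magnitude |∇z| = √(a² + b²) = √(0.01974 + 0.80929) = 0.91051.
True dip = arctan(0.91051) = 42.32°, dipping toward S (azimuth ≈ 189°).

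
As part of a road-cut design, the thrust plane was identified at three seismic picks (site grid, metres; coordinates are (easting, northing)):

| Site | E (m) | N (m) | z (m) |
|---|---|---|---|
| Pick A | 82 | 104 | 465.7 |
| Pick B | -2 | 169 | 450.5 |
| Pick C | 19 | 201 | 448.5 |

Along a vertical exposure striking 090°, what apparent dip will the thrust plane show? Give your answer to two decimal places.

5.03°

Two edge vectors: Pick A→Pick B = (-84, 65, -15.2), Pick A→Pick C = (-63, 97, -17.2).
Normal n = (Pick A→Pick B) × (Pick A→Pick C) = (356.4, -487.2, -4053).
So ∂z/∂E = −n_x/n_z = 0.08793 and ∂z/∂N = −n_y/n_z = −0.12021.
Unit vector along 090° is (sin 90°, cos 90°) = (1.0000, 0.0000).
Slope in that direction = a·(1.0000) + b·(0.0000) = 0.08793.
Apparent dip = arctan|0.08793| = 5.03° (true dip is 8.5°, so apparent ≤ true as expected).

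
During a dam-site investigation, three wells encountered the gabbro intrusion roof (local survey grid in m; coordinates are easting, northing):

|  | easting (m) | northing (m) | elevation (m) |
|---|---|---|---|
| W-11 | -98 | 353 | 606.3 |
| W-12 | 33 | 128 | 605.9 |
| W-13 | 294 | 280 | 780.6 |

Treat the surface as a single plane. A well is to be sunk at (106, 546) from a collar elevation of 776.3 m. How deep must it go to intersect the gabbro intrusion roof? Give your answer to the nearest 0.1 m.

11.8 m

Two edge vectors: W-11→W-12 = (131, -225, -0.4), W-11→W-13 = (392, -73, 174.3).
Normal n = (W-11→W-12) × (W-11→W-13) = (-39246.7, -22990.1, 78637).
So ∂z/∂easting = −n_x/n_z = 0.49909 and ∂z/∂northing = −n_y/n_z = 0.29236.
Intercept c from W-11: 606.3 + 48.91 − 103.20 = 552.01.
At (106, 546): z_contact = 52.90 + 159.63 + 552.01 = 764.54 m.
Depth below ground = 776.3 − 764.54 = 11.8 m.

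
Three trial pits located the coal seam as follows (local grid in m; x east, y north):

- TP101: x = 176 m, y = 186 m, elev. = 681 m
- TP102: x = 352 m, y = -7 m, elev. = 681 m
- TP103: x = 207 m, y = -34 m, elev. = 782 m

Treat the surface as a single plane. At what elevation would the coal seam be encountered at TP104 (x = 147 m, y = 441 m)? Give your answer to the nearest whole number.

560 m

Two edge vectors: TP101→TP102 = (176, -193, 0), TP101→TP103 = (31, -220, 101).
Normal n = (TP101→TP102) × (TP101→TP103) = (-19493, -17776, -32737).
So ∂z/∂x = −n_x/n_z = −0.59544 and ∂z/∂y = −n_y/n_z = −0.54299.
Intercept c from TP101: 681 + 104.80 + 101.00 = 886.79.
At (147, 441): z = −87.5 − 239.5 + 886.79 = 559.8 m.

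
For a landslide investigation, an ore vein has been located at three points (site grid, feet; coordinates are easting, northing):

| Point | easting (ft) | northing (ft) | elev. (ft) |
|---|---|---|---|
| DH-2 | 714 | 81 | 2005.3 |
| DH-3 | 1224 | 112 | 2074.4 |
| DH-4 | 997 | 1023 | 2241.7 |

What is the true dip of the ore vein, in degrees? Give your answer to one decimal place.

13.9°

Let the plane be z = a·easting + b·northing + c.
DH-3−DH-2: 510a + 31b = 69.1;  DH-4−DH-2: 283a + 942b = 236.4.
Solving gives a = 0.12247, b = 0.21416.
Gradient magnitude |∇z| = √(a² + b²) = √(0.01500 + 0.04587) = 0.24671.
True dip = arctan(0.24671) = 13.9°, dipping toward SSW (azimuth ≈ 210°).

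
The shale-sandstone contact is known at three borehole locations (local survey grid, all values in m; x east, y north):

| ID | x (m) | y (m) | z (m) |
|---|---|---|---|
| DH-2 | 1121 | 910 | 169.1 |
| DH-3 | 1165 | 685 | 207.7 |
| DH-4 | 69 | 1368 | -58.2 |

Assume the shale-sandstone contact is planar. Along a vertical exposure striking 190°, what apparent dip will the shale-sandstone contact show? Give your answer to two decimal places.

Two edge vectors: DH-2→DH-3 = (44, -225, 38.6), DH-2→DH-4 = (-1052, 458, -227.3).
Normal n = (DH-2→DH-3) × (DH-2→DH-4) = (33463.7, -30606, -216548).
So ∂z/∂x = −n_x/n_z = 0.15453 and ∂z/∂y = −n_y/n_z = −0.14134.
Unit vector along 190° is (sin 190°, cos 190°) = (-0.1736, -0.9848).
Slope in that direction = a·(-0.1736) + b·(-0.9848) = 0.11235.
Apparent dip = arctan|0.11235| = 6.41° (true dip is 11.8°, so apparent ≤ true as expected).

6.41°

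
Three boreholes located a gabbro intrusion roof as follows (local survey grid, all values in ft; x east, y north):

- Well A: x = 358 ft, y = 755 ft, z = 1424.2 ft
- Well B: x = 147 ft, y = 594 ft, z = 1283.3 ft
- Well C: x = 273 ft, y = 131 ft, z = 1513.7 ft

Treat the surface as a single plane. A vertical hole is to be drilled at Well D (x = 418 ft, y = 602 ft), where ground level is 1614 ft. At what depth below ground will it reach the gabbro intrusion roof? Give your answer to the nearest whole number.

98 ft

Two edge vectors: Well A→Well B = (-211, -161, -140.9), Well A→Well C = (-85, -624, 89.5).
Normal n = (Well A→Well B) × (Well A→Well C) = (-102331.1, 30861, 117979).
So ∂z/∂x = −n_x/n_z = 0.86737 and ∂z/∂y = −n_y/n_z = −0.26158.
Intercept c from Well A: 1424.2 − 310.52 + 197.49 = 1311.18.
At (418, 602): z_contact = 362.6 − 157.5 + 1311.18 = 1516.3 ft.
Depth below ground = 1614 − 1516.3 = 98 ft.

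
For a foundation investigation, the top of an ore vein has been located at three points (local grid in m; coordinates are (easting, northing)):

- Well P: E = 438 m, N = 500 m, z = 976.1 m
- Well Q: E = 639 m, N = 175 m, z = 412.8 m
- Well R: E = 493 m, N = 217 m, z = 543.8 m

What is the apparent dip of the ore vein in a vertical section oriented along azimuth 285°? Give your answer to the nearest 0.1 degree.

Two edge vectors: Well P→Well Q = (201, -325, -563.3), Well P→Well R = (55, -283, -432.3).
Normal n = (Well P→Well Q) × (Well P→Well R) = (-18916.4, 55910.8, -39008).
So ∂z/∂E = −n_x/n_z = −0.48494 and ∂z/∂N = −n_y/n_z = 1.43332.
Unit vector along 285° is (sin 285°, cos 285°) = (-0.9659, 0.2588).
Slope in that direction = a·(-0.9659) + b·(0.2588) = 0.83938.
Apparent dip = arctan|0.83938| = 40.0° (true dip is 56.5°, so apparent ≤ true as expected).

40.0°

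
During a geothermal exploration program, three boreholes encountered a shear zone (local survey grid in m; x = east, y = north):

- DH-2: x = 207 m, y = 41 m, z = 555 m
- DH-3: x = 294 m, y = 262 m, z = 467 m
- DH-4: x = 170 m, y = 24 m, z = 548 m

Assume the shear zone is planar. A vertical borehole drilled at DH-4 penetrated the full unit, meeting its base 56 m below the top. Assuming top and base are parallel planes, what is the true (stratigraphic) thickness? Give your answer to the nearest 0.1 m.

45.1 m

Let the plane be z = a·x + b·y + c.
DH-3−DH-2: 87a + 221b = −88;  DH-4−DH-2: −37a − 17b = −7.
Solving gives a = 0.45431, b = −0.57704.
|∇z| = √(a²+b²) = 0.73442, so dip δ = arctan(0.73442) = 36.29°.
True thickness = vertical thickness × cos δ = 56 × cos 36.29° = 45.1 m.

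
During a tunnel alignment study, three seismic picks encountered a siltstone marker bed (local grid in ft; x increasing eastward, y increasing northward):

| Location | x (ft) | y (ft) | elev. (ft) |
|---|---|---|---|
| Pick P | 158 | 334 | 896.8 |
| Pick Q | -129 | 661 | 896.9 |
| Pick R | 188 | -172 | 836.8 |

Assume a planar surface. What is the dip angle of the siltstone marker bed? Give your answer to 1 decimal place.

Let the plane be z = a·x + b·y + c.
Pick Q−Pick P: −287a + 327b = 0.1;  Pick R−Pick P: 30a − 506b = −60.
Solving gives a = 0.14452, b = 0.12715.
Gradient magnitude |∇z| = √(a² + b²) = √(0.02089 + 0.01617) = 0.19249.
True dip = arctan(0.19249) = 10.9°, dipping toward SW (azimuth ≈ 229°).

10.9°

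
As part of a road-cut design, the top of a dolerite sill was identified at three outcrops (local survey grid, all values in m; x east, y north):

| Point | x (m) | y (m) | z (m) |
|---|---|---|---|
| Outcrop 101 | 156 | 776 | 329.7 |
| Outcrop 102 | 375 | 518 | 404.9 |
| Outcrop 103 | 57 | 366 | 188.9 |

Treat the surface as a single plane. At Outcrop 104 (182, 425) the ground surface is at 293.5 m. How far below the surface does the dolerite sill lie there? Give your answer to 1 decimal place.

19.8 m

Let the plane be z = a·x + b·y + c.
Outcrop 102−Outcrop 101: 219a − 258b = 75.2;  Outcrop 103−Outcrop 101: −99a − 410b = −140.8.
Solving gives a = 0.58230, b = 0.20281.
Then c = 329.7 − a·156 − b·776 = 81.48.
At (182, 425): z_contact = 105.98 + 86.19 + 81.48 = 273.65 m.
Depth below ground = 293.5 − 273.65 = 19.8 m.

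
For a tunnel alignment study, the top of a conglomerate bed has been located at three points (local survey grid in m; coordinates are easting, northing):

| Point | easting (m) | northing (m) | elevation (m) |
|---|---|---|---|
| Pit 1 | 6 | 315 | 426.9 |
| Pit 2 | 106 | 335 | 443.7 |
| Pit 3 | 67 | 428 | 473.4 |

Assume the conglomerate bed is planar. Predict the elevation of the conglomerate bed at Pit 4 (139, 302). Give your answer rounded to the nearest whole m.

435 m

Two edge vectors: Pit 1→Pit 2 = (100, 20, 16.8), Pit 1→Pit 3 = (61, 113, 46.5).
Normal n = (Pit 1→Pit 2) × (Pit 1→Pit 3) = (-968.4, -3625.2, 10080).
So ∂z/∂easting = −n_x/n_z = 0.09607 and ∂z/∂northing = −n_y/n_z = 0.35964.
Intercept c from Pit 1: 426.9 − 0.58 − 113.29 = 313.04.
At (139, 302): z = 13.4 + 108.6 + 313.04 = 435.0 m.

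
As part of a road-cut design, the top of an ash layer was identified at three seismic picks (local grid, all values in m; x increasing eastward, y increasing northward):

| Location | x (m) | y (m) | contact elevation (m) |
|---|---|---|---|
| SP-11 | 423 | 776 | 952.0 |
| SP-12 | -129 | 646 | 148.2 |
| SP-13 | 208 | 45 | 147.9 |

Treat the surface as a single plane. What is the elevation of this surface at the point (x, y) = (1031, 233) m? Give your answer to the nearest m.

Two edge vectors: SP-11→SP-12 = (-552, -130, -803.8), SP-11→SP-13 = (-215, -731, -804.1).
Normal n = (SP-11→SP-12) × (SP-11→SP-13) = (-483044.8, -271046.2, 375562).
So ∂z/∂x = −n_x/n_z = 1.28619 and ∂z/∂y = −n_y/n_z = 0.72171.
Intercept c from SP-11: 952 − 544.06 − 560.05 = −152.10.
At (1031, 233): z = 1326.1 + 168.2 − 152.10 = 1342.1 m.

1342 m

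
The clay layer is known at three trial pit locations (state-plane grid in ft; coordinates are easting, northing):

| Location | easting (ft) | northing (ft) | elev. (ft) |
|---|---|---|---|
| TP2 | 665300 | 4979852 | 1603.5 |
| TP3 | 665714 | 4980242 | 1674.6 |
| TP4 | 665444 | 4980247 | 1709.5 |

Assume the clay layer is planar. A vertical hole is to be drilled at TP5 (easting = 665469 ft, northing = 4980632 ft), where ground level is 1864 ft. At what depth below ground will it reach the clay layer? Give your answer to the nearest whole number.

Let the plane be z = a·easting + b·northing + c.
TP3−TP2: 414a + 390b = 71.1;  TP4−TP2: 144a + 395b = 106.
Solving gives a = −0.12345627, b = 0.31336127.
Then c = 1603.5 − a·665300 − b·4979852 = −1476753.81.
At (665469, 4980632): z_contact = −82156.3 + 1560737.2 − 1476753.81 = 1827.1 ft.
Depth below ground = 1864 − 1827.1 = 37 ft.

37 ft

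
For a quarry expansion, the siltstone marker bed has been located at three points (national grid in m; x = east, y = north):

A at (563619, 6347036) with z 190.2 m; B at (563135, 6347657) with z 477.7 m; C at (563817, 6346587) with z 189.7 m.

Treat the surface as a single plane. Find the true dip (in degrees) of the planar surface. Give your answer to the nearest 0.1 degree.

56.2°

Let the plane be z = a·x + b·y + c.
B−A: −484a + 621b = 287.5;  C−A: 198a − 449b = −0.5.
Solving gives a = −1.36477, b = −0.60072.
Gradient magnitude |∇z| = √(a² + b²) = √(1.86260 + 0.36087) = 1.49113.
True dip = arctan(1.49113) = 56.2°, dipping toward ENE (azimuth ≈ 066°).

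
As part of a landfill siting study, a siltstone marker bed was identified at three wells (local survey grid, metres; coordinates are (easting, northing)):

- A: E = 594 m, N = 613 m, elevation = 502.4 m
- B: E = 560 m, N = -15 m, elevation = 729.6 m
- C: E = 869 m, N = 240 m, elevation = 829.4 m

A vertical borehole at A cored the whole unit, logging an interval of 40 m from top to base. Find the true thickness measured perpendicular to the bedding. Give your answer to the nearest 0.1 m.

31.8 m

Two edge vectors: A→B = (-34, -628, 227.2), A→C = (275, -373, 327).
Normal n = (A→B) × (A→C) = (-120610.4, 73598, 185382).
So ∂z/∂E = −n_x/n_z = 0.65060 and ∂z/∂N = −n_y/n_z = −0.39701.
|∇z| = √(a²+b²) = 0.76217, so dip δ = arctan(0.76217) = 37.31°.
True thickness = vertical thickness × cos δ = 40 × cos 37.31° = 31.8 m.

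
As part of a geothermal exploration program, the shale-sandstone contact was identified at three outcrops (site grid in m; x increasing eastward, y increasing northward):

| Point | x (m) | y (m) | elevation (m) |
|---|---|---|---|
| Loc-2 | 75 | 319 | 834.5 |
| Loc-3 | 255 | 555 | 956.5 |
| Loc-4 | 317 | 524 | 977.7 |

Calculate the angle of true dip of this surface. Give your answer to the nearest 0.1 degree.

25.3°

Let the plane be z = a·x + b·y + c.
Loc-3−Loc-2: 180a + 236b = 122;  Loc-4−Loc-2: 242a + 205b = 143.2.
Solving gives a = 0.43465, b = 0.18543.
Gradient magnitude |∇z| = √(a² + b²) = √(0.18892 + 0.03439) = 0.47256.
True dip = arctan(0.47256) = 25.3°, dipping toward WSW (azimuth ≈ 247°).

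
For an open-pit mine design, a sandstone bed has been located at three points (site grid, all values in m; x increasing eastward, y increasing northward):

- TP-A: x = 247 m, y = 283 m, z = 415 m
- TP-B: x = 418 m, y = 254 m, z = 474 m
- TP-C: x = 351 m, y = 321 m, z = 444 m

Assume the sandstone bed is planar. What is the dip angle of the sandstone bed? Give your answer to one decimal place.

19.1°

Let the plane be z = a·x + b·y + c.
TP-B−TP-A: 171a − 29b = 59;  TP-C−TP-A: 104a + 38b = 29.
Solving gives a = 0.32405, b = −0.12371.
Gradient magnitude |∇z| = √(a² + b²) = √(0.10501 + 0.01530) = 0.34686.
True dip = arctan(0.34686) = 19.1°, dipping toward WNW (azimuth ≈ 291°).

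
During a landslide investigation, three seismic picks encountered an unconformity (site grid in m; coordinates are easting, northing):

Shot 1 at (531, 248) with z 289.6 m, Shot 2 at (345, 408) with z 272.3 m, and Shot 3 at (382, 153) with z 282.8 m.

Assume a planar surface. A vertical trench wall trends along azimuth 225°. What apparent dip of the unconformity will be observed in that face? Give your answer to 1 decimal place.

Two edge vectors: Shot 1→Shot 2 = (-186, 160, -17.3), Shot 1→Shot 3 = (-149, -95, -6.8).
Normal n = (Shot 1→Shot 2) × (Shot 1→Shot 3) = (-2731.5, 1312.9, 41510).
So ∂z/∂easting = −n_x/n_z = 0.06580 and ∂z/∂northing = −n_y/n_z = −0.03163.
Unit vector along 225° is (sin 225°, cos 225°) = (-0.7071, -0.7071).
Slope in that direction = a·(-0.7071) + b·(-0.7071) = −0.02417.
Apparent dip = arctan|0.02417| = 1.4° (true dip is 4.2°, so apparent ≤ true as expected).

1.4°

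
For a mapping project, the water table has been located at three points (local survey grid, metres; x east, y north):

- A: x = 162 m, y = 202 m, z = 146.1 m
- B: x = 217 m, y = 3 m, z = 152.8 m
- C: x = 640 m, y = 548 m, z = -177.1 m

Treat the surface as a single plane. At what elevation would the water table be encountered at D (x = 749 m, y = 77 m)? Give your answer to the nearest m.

-150 m

Let the plane be z = a·x + b·y + c.
B−A: 55a − 199b = 6.7;  C−A: 478a + 346b = −323.2.
Solving gives a = −0.54312, b = −0.18378.
Then c = 146.1 − a·162 − b·202 = 271.21.
At (749, 77): z = −406.8 − 14.2 + 271.21 = -149.7 m.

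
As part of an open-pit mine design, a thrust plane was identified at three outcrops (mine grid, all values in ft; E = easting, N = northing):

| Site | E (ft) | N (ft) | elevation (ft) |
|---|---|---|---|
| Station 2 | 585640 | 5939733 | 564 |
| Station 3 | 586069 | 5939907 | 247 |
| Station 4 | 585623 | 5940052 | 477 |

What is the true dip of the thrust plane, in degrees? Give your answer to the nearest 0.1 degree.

34.5°

Let the plane be z = a·E + b·N + c.
Station 3−Station 2: 429a + 174b = −317;  Station 4−Station 2: −17a + 319b = −87.
Solving gives a = −0.61502, b = −0.30550.
Gradient magnitude |∇z| = √(a² + b²) = √(0.37825 + 0.09333) = 0.68672.
True dip = arctan(0.68672) = 34.5°, dipping toward ENE (azimuth ≈ 064°).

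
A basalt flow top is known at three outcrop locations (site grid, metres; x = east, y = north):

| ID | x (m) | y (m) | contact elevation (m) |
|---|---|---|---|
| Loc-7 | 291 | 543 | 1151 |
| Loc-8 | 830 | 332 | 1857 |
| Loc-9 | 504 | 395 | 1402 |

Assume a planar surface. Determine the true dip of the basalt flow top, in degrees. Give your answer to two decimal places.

Let the plane be z = a·x + b·y + c.
Loc-8−Loc-7: 539a − 211b = 706;  Loc-9−Loc-7: 213a − 148b = 251.
Solving gives a = 1.47943, b = 0.43323.
Gradient magnitude |∇z| = √(a² + b²) = √(2.18871 + 0.18769) = 1.54156.
True dip = arctan(1.54156) = 57.03°, dipping toward WSW (azimuth ≈ 254°).

57.03°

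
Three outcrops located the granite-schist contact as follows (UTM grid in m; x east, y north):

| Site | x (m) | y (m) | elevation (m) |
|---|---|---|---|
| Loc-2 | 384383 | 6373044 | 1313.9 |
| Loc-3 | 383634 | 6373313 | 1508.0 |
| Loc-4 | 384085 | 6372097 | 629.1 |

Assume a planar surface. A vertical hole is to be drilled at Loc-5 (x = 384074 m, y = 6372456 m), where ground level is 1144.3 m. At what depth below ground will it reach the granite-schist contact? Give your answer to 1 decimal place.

Let the plane be z = a·x + b·y + c.
Loc-3−Loc-2: −749a + 269b = 194.1;  Loc-4−Loc-2: −298a − 947b = −684.8.
Solving gives a = 0.000504772, b = 0.722966819.
Then c = 1313.9 − a·384383 − b·6373044 = −4606379.48.
At (384074, 6372456): z_contact = 193.87 + 4607074.25 − 4606379.48 = 888.64 m.
Depth below ground = 1144.3 − 888.64 = 255.7 m.

255.7 m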